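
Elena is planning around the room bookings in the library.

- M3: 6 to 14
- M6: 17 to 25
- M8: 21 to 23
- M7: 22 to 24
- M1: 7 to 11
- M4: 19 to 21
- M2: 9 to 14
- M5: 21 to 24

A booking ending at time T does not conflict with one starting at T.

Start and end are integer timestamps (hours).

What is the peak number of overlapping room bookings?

Sweep the timeline, counting +1 at each start and −1 at each end (ends before starts at a tie):
6 start M3 → 1
7 start M1 → 2
9 start M2 → 3
11 end M1 → 2
14 end M2 → 1
14 end M3 → 0
17 start M6 → 1
19 start M4 → 2
21 end M4 → 1
21 start M5 → 2
21 start M8 → 3
22 start M7 → 4
23 end M8 → 3
24 end M5 → 2
24 end M7 → 1
25 end M6 → 0
Peak is 4, at 22 (M5, M6, M7, M8).

4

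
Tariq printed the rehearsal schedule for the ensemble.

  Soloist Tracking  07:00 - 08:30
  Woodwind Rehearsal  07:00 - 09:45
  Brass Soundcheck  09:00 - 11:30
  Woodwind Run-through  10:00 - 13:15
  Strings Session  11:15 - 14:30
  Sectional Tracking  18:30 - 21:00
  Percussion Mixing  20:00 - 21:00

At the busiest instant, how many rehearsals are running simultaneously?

3

Sort all start/end points and keep a running count:
07:00 start Soloist Tracking → 1
07:00 start Woodwind Rehearsal → 2
08:30 end Soloist Tracking → 1
09:00 start Brass Soundcheck → 2
09:45 end Woodwind Rehearsal → 1
10:00 start Woodwind Run-through → 2
11:15 start Strings Session → 3
11:30 end Brass Soundcheck → 2
13:15 end Woodwind Run-through → 1
14:30 end Strings Session → 0
18:30 start Sectional Tracking → 1
20:00 start Percussion Mixing → 2
21:00 end Percussion Mixing → 1
21:00 end Sectional Tracking → 0
Peak is 3, at 11:15 (Brass Soundcheck, Strings Session, Woodwind Run-through).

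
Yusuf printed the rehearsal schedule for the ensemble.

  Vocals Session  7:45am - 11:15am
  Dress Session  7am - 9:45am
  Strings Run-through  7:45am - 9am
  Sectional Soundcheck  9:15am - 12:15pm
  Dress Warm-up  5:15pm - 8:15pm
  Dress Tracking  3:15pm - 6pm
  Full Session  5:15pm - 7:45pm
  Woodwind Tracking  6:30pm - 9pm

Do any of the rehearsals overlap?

Yes

Check each pair: they overlap iff neither finishes before the other starts.
Sorted by start: Dress Session, Vocals Session, Strings Run-through, Sectional Soundcheck, Dress Tracking, Dress Warm-up, Full Session, Woodwind Tracking.
Vocals Session starts before Dress Session ends → Dress Session and Vocals Session overlap.
That's a conflict, so the schedule is not conflict-free.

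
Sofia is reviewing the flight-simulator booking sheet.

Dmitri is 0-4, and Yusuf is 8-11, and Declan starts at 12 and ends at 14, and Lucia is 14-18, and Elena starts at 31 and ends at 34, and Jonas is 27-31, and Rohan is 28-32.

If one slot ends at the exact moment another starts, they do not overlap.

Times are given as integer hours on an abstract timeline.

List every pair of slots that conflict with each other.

Elena & Rohan, Jonas & Rohan

Sorted by start: Dmitri, Yusuf, Declan, Lucia, Jonas, Rohan, Elena.
Yusuf starts after Dmitri ends; Dmitri is clear from here.
Declan starts after Yusuf ends; Yusuf is clear from here.
Lucia starts exactly when Declan ends (back-to-back, no overlap); Declan is clear from here.
Jonas starts after Lucia ends; Lucia is clear from here.
Rohan starts before Jonas ends → Jonas and Rohan overlap.
Elena starts exactly when Jonas ends (back-to-back, no overlap).
Elena starts before Rohan ends → Rohan and Elena overlap.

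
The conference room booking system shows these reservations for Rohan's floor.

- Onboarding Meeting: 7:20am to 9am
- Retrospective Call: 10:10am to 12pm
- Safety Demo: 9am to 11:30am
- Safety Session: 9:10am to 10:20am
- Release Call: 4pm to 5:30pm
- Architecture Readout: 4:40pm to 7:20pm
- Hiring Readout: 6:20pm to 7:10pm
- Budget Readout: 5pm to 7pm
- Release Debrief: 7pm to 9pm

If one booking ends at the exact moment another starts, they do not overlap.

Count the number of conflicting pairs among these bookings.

10

Sorted by start: Onboarding Meeting, Safety Demo, Safety Session, Retrospective Call, Release Call, Architecture Readout, Budget Readout, Hiring Readout, Release Debrief.
Safety Demo starts exactly when Onboarding Meeting ends (back-to-back, no overlap), so nothing later overlaps Onboarding Meeting either.
Safety Session starts before Safety Demo ends → Safety Demo and Safety Session overlap.
Retrospective Call starts before Safety Demo ends → Safety Demo and Retrospective Call overlap.
Release Call starts after Safety Demo ends, so nothing later overlaps Safety Demo either.
Retrospective Call starts before Safety Session ends → Safety Session and Retrospective Call overlap.
Release Call starts after Safety Session ends, so nothing later overlaps Safety Session either.
Release Call starts after Retrospective Call ends, so nothing later overlaps Retrospective Call either.
Architecture Readout starts before Release Call ends → Release Call and Architecture Readout overlap.
Budget Readout starts before Release Call ends → Release Call and Budget Readout overlap.
Hiring Readout starts after Release Call ends, so nothing later overlaps Release Call either.
Budget Readout starts before Architecture Readout ends → Architecture Readout and Budget Readout overlap.
Hiring Readout starts before Architecture Readout ends → Architecture Readout and Hiring Readout overlap.
Release Debrief starts before Architecture Readout ends → Architecture Readout and Release Debrief overlap.
Hiring Readout starts before Budget Readout ends → Budget Readout and Hiring Readout overlap.
Release Debrief starts exactly when Budget Readout ends (back-to-back, no overlap).
Release Debrief starts before Hiring Readout ends → Hiring Readout and Release Debrief overlap.
Overlapping pairs: Architecture Readout & Budget Readout, Architecture Readout & Hiring Readout, Architecture Readout & Release Call, Architecture Readout & Release Debrief, Budget Readout & Hiring Readout, Budget Readout & Release Call, Hiring Readout & Release Debrief, Retrospective Call & Safety Demo, Retrospective Call & Safety Session, Safety Demo & Safety Session — 10 in total.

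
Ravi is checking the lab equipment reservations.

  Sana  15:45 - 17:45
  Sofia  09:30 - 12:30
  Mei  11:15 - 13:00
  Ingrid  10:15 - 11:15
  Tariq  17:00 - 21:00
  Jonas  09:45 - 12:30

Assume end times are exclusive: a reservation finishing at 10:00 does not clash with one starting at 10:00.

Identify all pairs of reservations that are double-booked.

Two intervals overlap when each starts before the other ends.
Sorted by start: Sofia, Jonas, Ingrid, Mei, Sana, Tariq.
Jonas starts before Sofia ends → Sofia and Jonas overlap.
Ingrid starts before Sofia ends → Sofia and Ingrid overlap.
Mei starts before Sofia ends → Sofia and Mei overlap.
Sana starts after Sofia ends, so Sofia has no further overlaps.
Ingrid starts before Jonas ends → Jonas and Ingrid overlap.
Mei starts before Jonas ends → Jonas and Mei overlap.
Sana starts after Jonas ends, so Jonas has no further overlaps.
Mei starts exactly when Ingrid ends (back-to-back, no overlap), so Ingrid has no further overlaps.
Sana starts after Mei ends, so Mei has no further overlaps.
Tariq starts before Sana ends → Sana and Tariq overlap.

Ingrid & Jonas, Ingrid & Sofia, Jonas & Mei, Jonas & Sofia, Mei & Sofia, Sana & Tariq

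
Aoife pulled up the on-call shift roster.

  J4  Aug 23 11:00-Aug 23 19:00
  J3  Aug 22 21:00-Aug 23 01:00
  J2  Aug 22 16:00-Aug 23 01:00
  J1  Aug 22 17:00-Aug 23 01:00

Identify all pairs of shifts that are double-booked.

J1 & J2, J1 & J3, J2 & J3

Sorted by start: J2, J1, J3, J4.
J1 starts before J2 ends → J2 and J1 overlap.
J3 starts before J2 ends → J2 and J3 overlap.
J4 starts after J2 ends.
J3 starts before J1 ends → J1 and J3 overlap.
J4 starts after J1 ends.
J4 starts after J3 ends.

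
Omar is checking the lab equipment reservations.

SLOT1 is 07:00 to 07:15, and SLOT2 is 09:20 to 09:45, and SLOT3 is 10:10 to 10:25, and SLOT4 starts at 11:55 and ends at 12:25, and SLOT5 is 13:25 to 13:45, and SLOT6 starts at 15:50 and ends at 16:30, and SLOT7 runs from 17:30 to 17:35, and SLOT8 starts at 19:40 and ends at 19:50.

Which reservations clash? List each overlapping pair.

none

Sorted by start: SLOT1, SLOT2, SLOT3, SLOT4, SLOT5, SLOT6, SLOT7, SLOT8.
SLOT2 starts after SLOT1 ends — done with SLOT1.
SLOT3 starts after SLOT2 ends — done with SLOT2.
SLOT4 starts after SLOT3 ends — done with SLOT3.
SLOT5 starts after SLOT4 ends — done with SLOT4.
SLOT6 starts after SLOT5 ends — done with SLOT5.
SLOT7 starts after SLOT6 ends — done with SLOT6.
SLOT8 starts after SLOT7 ends.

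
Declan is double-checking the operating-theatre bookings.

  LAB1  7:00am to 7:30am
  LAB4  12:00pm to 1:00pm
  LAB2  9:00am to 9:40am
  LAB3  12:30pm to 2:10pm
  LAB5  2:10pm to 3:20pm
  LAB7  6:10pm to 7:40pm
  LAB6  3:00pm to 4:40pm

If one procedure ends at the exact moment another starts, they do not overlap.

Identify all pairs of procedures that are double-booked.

LAB3 & LAB4, LAB5 & LAB6

Sorted by start: LAB1, LAB2, LAB4, LAB3, LAB5, LAB6, LAB7.
LAB2 starts after LAB1 ends, so nothing later overlaps LAB1 either.
LAB4 starts after LAB2 ends, so nothing later overlaps LAB2 either.
LAB3 starts before LAB4 ends → LAB4 and LAB3 overlap.
LAB5 starts after LAB4 ends, so nothing later overlaps LAB4 either.
LAB5 starts exactly when LAB3 ends (back-to-back, no overlap), so nothing later overlaps LAB3 either.
LAB6 starts before LAB5 ends → LAB5 and LAB6 overlap.
LAB7 starts after LAB5 ends.
LAB7 starts after LAB6 ends.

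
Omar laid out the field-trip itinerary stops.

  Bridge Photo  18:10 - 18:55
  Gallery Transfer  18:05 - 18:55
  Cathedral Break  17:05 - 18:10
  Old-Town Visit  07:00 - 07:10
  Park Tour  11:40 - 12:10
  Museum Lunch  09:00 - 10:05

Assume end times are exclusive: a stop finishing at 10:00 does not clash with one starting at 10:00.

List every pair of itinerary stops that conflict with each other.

Check each pair: they overlap iff neither finishes before the other starts.
Sorted by start: Old-Town Visit, Museum Lunch, Park Tour, Cathedral Break, Gallery Transfer, Bridge Photo.
Museum Lunch starts after Old-Town Visit ends, so nothing later overlaps Old-Town Visit either.
Park Tour starts after Museum Lunch ends, so nothing later overlaps Museum Lunch either.
Cathedral Break starts after Park Tour ends, so nothing later overlaps Park Tour either.
Gallery Transfer starts before Cathedral Break ends → Cathedral Break and Gallery Transfer overlap.
Bridge Photo starts exactly when Cathedral Break ends (back-to-back, no overlap).
Bridge Photo starts before Gallery Transfer ends → Gallery Transfer and Bridge Photo overlap.

Bridge Photo & Gallery Transfer, Cathedral Break & Gallery Transfer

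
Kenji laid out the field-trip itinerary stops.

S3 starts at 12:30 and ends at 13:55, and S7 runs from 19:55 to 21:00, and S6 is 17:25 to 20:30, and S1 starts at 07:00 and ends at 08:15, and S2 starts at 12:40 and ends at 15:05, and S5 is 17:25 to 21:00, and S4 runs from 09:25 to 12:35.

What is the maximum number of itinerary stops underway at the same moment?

3

Sweep the timeline, counting +1 at each start and −1 at each end (ends before starts at a tie):
07:00 start S1 → 1
08:15 end S1 → 0
09:25 start S4 → 1
12:30 start S3 → 2
12:35 end S4 → 1
12:40 start S2 → 2
13:55 end S3 → 1
15:05 end S2 → 0
17:25 start S5 → 1
17:25 start S6 → 2
19:55 start S7 → 3
20:30 end S6 → 2
21:00 end S5 → 1
21:00 end S7 → 0
Peak is 3, at 19:55 (S5, S6, S7).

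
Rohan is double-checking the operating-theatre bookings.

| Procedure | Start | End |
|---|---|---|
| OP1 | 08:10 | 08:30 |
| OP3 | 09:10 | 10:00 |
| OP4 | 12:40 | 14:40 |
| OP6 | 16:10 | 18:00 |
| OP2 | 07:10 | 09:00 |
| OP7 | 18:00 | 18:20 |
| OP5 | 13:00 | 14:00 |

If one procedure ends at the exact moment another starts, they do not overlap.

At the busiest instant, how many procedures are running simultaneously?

Sweep the timeline, counting +1 at each start and −1 at each end (ends before starts at a tie):
07:10 start OP2 → 1
08:10 start OP1 → 2
08:30 end OP1 → 1
09:00 end OP2 → 0
09:10 start OP3 → 1
10:00 end OP3 → 0
12:40 start OP4 → 1
13:00 start OP5 → 2
14:00 end OP5 → 1
14:40 end OP4 → 0
16:10 start OP6 → 1
18:00 end OP6 → 0
18:00 start OP7 → 1
18:20 end OP7 → 0
Peak is 2, at 08:10 (OP1, OP2).

2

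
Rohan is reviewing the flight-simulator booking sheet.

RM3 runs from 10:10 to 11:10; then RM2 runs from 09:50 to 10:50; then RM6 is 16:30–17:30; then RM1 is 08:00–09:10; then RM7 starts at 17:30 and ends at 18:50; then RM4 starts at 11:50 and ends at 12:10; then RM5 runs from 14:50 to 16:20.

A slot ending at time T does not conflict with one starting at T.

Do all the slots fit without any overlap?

Sorted by start: RM1, RM2, RM3, RM4, RM5, RM6, RM7.
RM2 starts after RM1 ends; RM1 is clear from here.
RM3 starts before RM2 ends → RM2 and RM3 overlap.
That's a conflict, so the schedule is not conflict-free.

No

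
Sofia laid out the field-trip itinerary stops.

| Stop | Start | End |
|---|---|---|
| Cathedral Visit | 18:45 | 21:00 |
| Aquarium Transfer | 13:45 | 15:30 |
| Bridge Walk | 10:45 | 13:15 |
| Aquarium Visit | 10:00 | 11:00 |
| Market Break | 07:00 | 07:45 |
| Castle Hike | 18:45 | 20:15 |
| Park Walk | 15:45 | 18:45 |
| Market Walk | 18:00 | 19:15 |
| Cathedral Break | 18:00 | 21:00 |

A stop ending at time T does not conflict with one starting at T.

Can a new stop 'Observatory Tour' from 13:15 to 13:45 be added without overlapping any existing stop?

Market Break: ends 07:45 at or before Observatory Tour starts 13:15 → clear.
Aquarium Visit: ends 11:00 at or before Observatory Tour starts 13:15 → clear.
Bridge Walk: ends 13:15 at or before Observatory Tour starts 13:15 → clear.
Aquarium Transfer: starts 13:45 at or after Observatory Tour ends 13:45 → clear.
Park Walk: starts 15:45 at or after Observatory Tour ends 13:45 → clear.
Market Walk: starts 18:00 at or after Observatory Tour ends 13:45 → clear.
Cathedral Break: starts 18:00 at or after Observatory Tour ends 13:45 → clear.
Castle Hike: starts 18:45 at or after Observatory Tour ends 13:45 → clear.
Cathedral Visit: starts 18:45 at or after Observatory Tour ends 13:45 → clear.

Yes — the slot is free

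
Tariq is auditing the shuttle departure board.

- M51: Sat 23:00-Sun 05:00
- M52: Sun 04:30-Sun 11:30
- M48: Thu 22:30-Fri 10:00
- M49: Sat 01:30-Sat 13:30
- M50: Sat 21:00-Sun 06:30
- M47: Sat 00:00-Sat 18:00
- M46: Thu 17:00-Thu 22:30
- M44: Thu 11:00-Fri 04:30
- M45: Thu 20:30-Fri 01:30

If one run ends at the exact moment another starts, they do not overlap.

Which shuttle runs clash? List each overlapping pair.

M44 & M45, M44 & M46, M44 & M48, M45 & M46, M45 & M48, M47 & M49, M50 & M51, M50 & M52, M51 & M52

Sorted by start: M44, M46, M45, M48, M47, M49, M50, M51, M52.
M46 starts before M44 ends → M44 and M46 overlap.
M45 starts before M44 ends → M44 and M45 overlap.
M48 starts before M44 ends → M44 and M48 overlap.
M47 starts after M44 ends — done with M44.
M45 starts before M46 ends → M46 and M45 overlap.
M48 starts exactly when M46 ends (back-to-back, no overlap) — done with M46.
M48 starts before M45 ends → M45 and M48 overlap.
M47 starts after M45 ends — done with M45.
M47 starts after M48 ends — done with M48.
M49 starts before M47 ends → M47 and M49 overlap.
M50 starts after M47 ends — done with M47.
M50 starts after M49 ends — done with M49.
M51 starts before M50 ends → M50 and M51 overlap.
M52 starts before M50 ends → M50 and M52 overlap.
M52 starts before M51 ends → M51 and M52 overlap.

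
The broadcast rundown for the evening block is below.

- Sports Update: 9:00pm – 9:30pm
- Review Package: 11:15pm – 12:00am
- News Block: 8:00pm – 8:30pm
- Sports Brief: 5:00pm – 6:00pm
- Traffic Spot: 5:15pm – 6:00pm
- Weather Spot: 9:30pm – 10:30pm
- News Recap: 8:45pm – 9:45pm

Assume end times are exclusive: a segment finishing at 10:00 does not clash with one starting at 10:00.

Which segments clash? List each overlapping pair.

Sorted by start: Sports Brief, Traffic Spot, News Block, News Recap, Sports Update, Weather Spot, Review Package.
Traffic Spot starts before Sports Brief ends → Sports Brief and Traffic Spot overlap.
News Block starts after Sports Brief ends — done with Sports Brief.
News Block starts after Traffic Spot ends — done with Traffic Spot.
News Recap starts after News Block ends — done with News Block.
Sports Update starts before News Recap ends → News Recap and Sports Update overlap.
Weather Spot starts before News Recap ends → News Recap and Weather Spot overlap.
Review Package starts after News Recap ends.
Weather Spot starts exactly when Sports Update ends (back-to-back, no overlap) — done with Sports Update.
Review Package starts after Weather Spot ends.

News Recap & Sports Update, News Recap & Weather Spot, Sports Brief & Traffic Spot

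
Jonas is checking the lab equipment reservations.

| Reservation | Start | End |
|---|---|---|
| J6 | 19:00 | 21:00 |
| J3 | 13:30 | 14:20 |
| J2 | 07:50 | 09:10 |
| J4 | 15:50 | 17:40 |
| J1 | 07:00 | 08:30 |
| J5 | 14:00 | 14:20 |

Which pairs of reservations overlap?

J1 & J2, J3 & J5

Two intervals overlap when each starts before the other ends.
Sorted by start: J1, J2, J3, J5, J4, J6.
J2 starts before J1 ends → J1 and J2 overlap.
J3 starts after J1 ends, so J1 has no further overlaps.
J3 starts after J2 ends, so J2 has no further overlaps.
J5 starts before J3 ends → J3 and J5 overlap.
J4 starts after J3 ends, so J3 has no further overlaps.
J4 starts after J5 ends, so J5 has no further overlaps.
J6 starts after J4 ends.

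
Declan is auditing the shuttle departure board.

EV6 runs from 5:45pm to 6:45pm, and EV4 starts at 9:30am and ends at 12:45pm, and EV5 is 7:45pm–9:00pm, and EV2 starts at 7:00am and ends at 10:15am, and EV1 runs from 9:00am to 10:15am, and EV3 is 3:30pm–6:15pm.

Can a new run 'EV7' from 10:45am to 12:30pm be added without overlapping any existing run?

No — it overlaps EV4

EV2: ends 10:15am at or before EV7 starts 10:45am → clear.
EV1: ends 10:15am at or before EV7 starts 10:45am → clear.
EV4: starts 9:30am before EV7 ends 12:30pm, and ends 12:45pm after EV7 starts 10:45am → overlap.
EV3: starts 3:30pm at or after EV7 ends 12:30pm → clear.
EV6: starts 5:45pm at or after EV7 ends 12:30pm → clear.
EV5: starts 7:45pm at or after EV7 ends 12:30pm → clear.
EV7 overlaps EV4.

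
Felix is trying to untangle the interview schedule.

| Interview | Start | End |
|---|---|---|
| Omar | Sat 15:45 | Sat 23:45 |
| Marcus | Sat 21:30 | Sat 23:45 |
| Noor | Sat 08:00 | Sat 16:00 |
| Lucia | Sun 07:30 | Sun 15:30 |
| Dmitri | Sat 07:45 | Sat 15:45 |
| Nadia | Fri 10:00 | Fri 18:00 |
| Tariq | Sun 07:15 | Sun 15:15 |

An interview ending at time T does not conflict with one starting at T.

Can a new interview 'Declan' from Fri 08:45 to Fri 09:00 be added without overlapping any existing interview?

Yes — the slot is free

Nadia: starts Fri 10:00 at or after Declan ends Fri 09:00 → clear.
Dmitri: starts Sat 07:45 at or after Declan ends Fri 09:00 → clear.
Noor: starts Sat 08:00 at or after Declan ends Fri 09:00 → clear.
Omar: starts Sat 15:45 at or after Declan ends Fri 09:00 → clear.
Marcus: starts Sat 21:30 at or after Declan ends Fri 09:00 → clear.
Tariq: starts Sun 07:15 at or after Declan ends Fri 09:00 → clear.
Lucia: starts Sun 07:30 at or after Declan ends Fri 09:00 → clear.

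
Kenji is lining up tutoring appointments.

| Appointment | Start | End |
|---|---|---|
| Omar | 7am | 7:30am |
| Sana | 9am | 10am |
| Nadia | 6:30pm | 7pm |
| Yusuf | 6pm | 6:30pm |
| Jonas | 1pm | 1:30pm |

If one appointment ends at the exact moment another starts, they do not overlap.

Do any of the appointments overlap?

No

Sorted by start: Omar, Sana, Jonas, Yusuf, Nadia.
Sana starts after Omar ends — done with Omar.
Jonas starts after Sana ends — done with Sana.
Yusuf starts after Jonas ends — done with Jonas.
Nadia starts exactly when Yusuf ends (back-to-back, no overlap).
Every pair is clear; the schedule has no overlaps.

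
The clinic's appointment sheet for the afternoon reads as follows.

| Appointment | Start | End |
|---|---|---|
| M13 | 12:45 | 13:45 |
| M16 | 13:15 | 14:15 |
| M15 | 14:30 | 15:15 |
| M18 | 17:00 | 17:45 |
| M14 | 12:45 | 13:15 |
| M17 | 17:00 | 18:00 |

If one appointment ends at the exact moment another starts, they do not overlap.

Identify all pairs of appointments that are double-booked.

Check each pair: they overlap iff neither finishes before the other starts.
Sorted by start: M13, M14, M16, M15, M17, M18.
M14 starts before M13 ends → M13 and M14 overlap.
M16 starts before M13 ends → M13 and M16 overlap.
M15 starts after M13 ends, so M13 has no further overlaps.
M16 starts exactly when M14 ends (back-to-back, no overlap), so M14 has no further overlaps.
M15 starts after M16 ends, so M16 has no further overlaps.
M17 starts after M15 ends, so M15 has no further overlaps.
M18 starts before M17 ends → M17 and M18 overlap.

M13 & M14, M13 & M16, M17 & M18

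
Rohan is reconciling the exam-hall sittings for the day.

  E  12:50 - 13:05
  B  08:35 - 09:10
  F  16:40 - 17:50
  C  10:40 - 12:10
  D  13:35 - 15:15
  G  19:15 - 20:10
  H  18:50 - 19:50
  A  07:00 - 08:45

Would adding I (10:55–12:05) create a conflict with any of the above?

Yes — it overlaps C

A: ends 08:45 at or before I starts 10:55 → clear.
B: ends 09:10 at or before I starts 10:55 → clear.
C: starts 10:40 before I ends 12:05, and ends 12:10 after I starts 10:55 → overlap.
E: starts 12:50 at or after I ends 12:05 → clear.
D: starts 13:35 at or after I ends 12:05 → clear.
F: starts 16:40 at or after I ends 12:05 → clear.
H: starts 18:50 at or after I ends 12:05 → clear.
G: starts 19:15 at or after I ends 12:05 → clear.
I overlaps C.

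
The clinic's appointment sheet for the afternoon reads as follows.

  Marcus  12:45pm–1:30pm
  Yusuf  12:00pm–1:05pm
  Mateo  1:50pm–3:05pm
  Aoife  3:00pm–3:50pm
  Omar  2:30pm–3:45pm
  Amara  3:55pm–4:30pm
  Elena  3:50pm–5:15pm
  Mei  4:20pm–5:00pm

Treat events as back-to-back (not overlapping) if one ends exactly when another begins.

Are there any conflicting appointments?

Yes

Check each pair: they overlap iff neither finishes before the other starts.
Sorted by start: Yusuf, Marcus, Mateo, Omar, Aoife, Elena, Amara, Mei.
Marcus starts before Yusuf ends → Yusuf and Marcus overlap.
That's a conflict, so the schedule is not conflict-free.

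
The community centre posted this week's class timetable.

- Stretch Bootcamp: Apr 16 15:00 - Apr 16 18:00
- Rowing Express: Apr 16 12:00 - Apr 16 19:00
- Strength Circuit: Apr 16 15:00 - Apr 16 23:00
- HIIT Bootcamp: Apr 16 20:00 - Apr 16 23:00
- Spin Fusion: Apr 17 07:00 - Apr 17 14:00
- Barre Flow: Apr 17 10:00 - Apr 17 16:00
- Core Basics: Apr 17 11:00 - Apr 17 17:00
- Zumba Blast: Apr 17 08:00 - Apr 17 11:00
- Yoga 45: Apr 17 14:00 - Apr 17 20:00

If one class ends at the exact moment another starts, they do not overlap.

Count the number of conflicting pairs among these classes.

11

Check each pair: they overlap iff neither finishes before the other starts.
Sorted by start: Rowing Express, Stretch Bootcamp, Strength Circuit, HIIT Bootcamp, Spin Fusion, Zumba Blast, Barre Flow, Core Basics, Yoga 45.
Stretch Bootcamp starts before Rowing Express ends → Rowing Express and Stretch Bootcamp overlap.
Strength Circuit starts before Rowing Express ends → Rowing Express and Strength Circuit overlap.
HIIT Bootcamp starts after Rowing Express ends — done with Rowing Express.
Strength Circuit starts before Stretch Bootcamp ends → Stretch Bootcamp and Strength Circuit overlap.
HIIT Bootcamp starts after Stretch Bootcamp ends — done with Stretch Bootcamp.
HIIT Bootcamp starts before Strength Circuit ends → Strength Circuit and HIIT Bootcamp overlap.
Spin Fusion starts after Strength Circuit ends — done with Strength Circuit.
Spin Fusion starts after HIIT Bootcamp ends — done with HIIT Bootcamp.
Zumba Blast starts before Spin Fusion ends → Spin Fusion and Zumba Blast overlap.
Barre Flow starts before Spin Fusion ends → Spin Fusion and Barre Flow overlap.
Core Basics starts before Spin Fusion ends → Spin Fusion and Core Basics overlap.
Yoga 45 starts exactly when Spin Fusion ends (back-to-back, no overlap).
Barre Flow starts before Zumba Blast ends → Zumba Blast and Barre Flow overlap.
Core Basics starts exactly when Zumba Blast ends (back-to-back, no overlap) — done with Zumba Blast.
Core Basics starts before Barre Flow ends → Barre Flow and Core Basics overlap.
Yoga 45 starts before Barre Flow ends → Barre Flow and Yoga 45 overlap.
Yoga 45 starts before Core Basics ends → Core Basics and Yoga 45 overlap.
Overlapping pairs: Barre Flow & Core Basics, Barre Flow & Spin Fusion, Barre Flow & Yoga 45, Barre Flow & Zumba Blast, Core Basics & Spin Fusion, Core Basics & Yoga 45, HIIT Bootcamp & Strength Circuit, Rowing Express & Strength Circuit, Rowing Express & Stretch Bootcamp, Spin Fusion & Zumba Blast, Strength Circuit & Stretch Bootcamp — 11 in total.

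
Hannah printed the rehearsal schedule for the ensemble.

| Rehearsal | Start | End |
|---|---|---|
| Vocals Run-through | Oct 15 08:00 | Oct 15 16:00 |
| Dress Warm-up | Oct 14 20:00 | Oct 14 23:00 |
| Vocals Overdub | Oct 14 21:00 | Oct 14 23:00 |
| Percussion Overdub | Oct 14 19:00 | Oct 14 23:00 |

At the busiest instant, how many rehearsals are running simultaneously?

Walk through starts and ends in time order (an end at T is processed before a start at T):
Oct 14 19:00 start Percussion Overdub → 1
Oct 14 20:00 start Dress Warm-up → 2
Oct 14 21:00 start Vocals Overdub → 3
Oct 14 23:00 end Dress Warm-up → 2
Oct 14 23:00 end Percussion Overdub → 1
Oct 14 23:00 end Vocals Overdub → 0
Oct 15 08:00 start Vocals Run-through → 1
Oct 15 16:00 end Vocals Run-through → 0
Peak is 3, at Oct 14 21:00 (Dress Warm-up, Percussion Overdub, Vocals Overdub).

3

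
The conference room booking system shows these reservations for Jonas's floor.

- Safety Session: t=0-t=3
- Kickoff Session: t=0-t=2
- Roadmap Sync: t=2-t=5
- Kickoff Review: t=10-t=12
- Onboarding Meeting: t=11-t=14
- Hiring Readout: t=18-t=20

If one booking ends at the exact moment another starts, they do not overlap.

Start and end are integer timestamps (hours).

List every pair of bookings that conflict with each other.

Sorted by start: Safety Session, Kickoff Session, Roadmap Sync, Kickoff Review, Onboarding Meeting, Hiring Readout.
Kickoff Session starts before Safety Session ends → Safety Session and Kickoff Session overlap.
Roadmap Sync starts before Safety Session ends → Safety Session and Roadmap Sync overlap.
Kickoff Review starts after Safety Session ends; Safety Session is clear from here.
Roadmap Sync starts exactly when Kickoff Session ends (back-to-back, no overlap); Kickoff Session is clear from here.
Kickoff Review starts after Roadmap Sync ends; Roadmap Sync is clear from here.
Onboarding Meeting starts before Kickoff Review ends → Kickoff Review and Onboarding Meeting overlap.
Hiring Readout starts after Kickoff Review ends.
Hiring Readout starts after Onboarding Meeting ends.

Kickoff Review & Onboarding Meeting, Kickoff Session & Safety Session, Roadmap Sync & Safety Session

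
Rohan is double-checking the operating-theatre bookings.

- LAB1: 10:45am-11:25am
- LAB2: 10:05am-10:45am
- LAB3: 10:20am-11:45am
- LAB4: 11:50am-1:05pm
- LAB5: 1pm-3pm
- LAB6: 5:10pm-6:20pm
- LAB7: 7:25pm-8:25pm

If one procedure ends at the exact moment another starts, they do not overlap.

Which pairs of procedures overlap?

Sorted by start: LAB2, LAB3, LAB1, LAB4, LAB5, LAB6, LAB7.
LAB3 starts before LAB2 ends → LAB2 and LAB3 overlap.
LAB1 starts exactly when LAB2 ends (back-to-back, no overlap); LAB2 is clear from here.
LAB1 starts before LAB3 ends → LAB3 and LAB1 overlap.
LAB4 starts after LAB3 ends; LAB3 is clear from here.
LAB4 starts after LAB1 ends; LAB1 is clear from here.
LAB5 starts before LAB4 ends → LAB4 and LAB5 overlap.
LAB6 starts after LAB4 ends; LAB4 is clear from here.
LAB6 starts after LAB5 ends; LAB5 is clear from here.
LAB7 starts after LAB6 ends.

LAB1 & LAB3, LAB2 & LAB3, LAB4 & LAB5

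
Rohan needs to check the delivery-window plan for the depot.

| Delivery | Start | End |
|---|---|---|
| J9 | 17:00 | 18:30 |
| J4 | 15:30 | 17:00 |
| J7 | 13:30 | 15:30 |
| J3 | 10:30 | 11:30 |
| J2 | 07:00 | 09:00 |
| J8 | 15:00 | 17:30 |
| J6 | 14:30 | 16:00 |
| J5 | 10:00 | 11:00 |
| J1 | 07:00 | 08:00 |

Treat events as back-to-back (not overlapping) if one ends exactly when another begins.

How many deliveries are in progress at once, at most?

3

Walk through starts and ends in time order (an end at T is processed before a start at T):
07:00 start J1 → 1
07:00 start J2 → 2
08:00 end J1 → 1
09:00 end J2 → 0
10:00 start J5 → 1
10:30 start J3 → 2
11:00 end J5 → 1
11:30 end J3 → 0
13:30 start J7 → 1
14:30 start J6 → 2
15:00 start J8 → 3
15:30 end J7 → 2
15:30 start J4 → 3
16:00 end J6 → 2
17:00 end J4 → 1
17:00 start J9 → 2
17:30 end J8 → 1
18:30 end J9 → 0
Peak is 3, at 15:00 (J6, J7, J8).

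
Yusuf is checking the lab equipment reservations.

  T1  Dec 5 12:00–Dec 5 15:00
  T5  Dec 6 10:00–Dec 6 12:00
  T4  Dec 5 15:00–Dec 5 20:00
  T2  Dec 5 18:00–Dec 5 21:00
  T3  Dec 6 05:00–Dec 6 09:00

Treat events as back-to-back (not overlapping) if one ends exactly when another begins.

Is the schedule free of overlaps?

No

Sorted by start: T1, T4, T2, T3, T5.
T4 starts exactly when T1 ends (back-to-back, no overlap); T1 is clear from here.
T2 starts before T4 ends → T4 and T2 overlap.
That's a conflict, so the schedule is not conflict-free.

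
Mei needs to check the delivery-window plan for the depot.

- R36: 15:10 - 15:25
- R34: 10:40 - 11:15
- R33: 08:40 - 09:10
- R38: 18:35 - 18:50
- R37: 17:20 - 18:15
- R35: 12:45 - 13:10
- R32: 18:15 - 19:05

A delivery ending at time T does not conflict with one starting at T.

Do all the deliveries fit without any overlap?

No

Sorted by start: R33, R34, R35, R36, R37, R32, R38.
R34 starts after R33 ends, so nothing later overlaps R33 either.
R35 starts after R34 ends, so nothing later overlaps R34 either.
R36 starts after R35 ends, so nothing later overlaps R35 either.
R37 starts after R36 ends, so nothing later overlaps R36 either.
R32 starts exactly when R37 ends (back-to-back, no overlap), so nothing later overlaps R37 either.
R38 starts before R32 ends → R32 and R38 overlap.
That's a conflict, so the schedule is not conflict-free.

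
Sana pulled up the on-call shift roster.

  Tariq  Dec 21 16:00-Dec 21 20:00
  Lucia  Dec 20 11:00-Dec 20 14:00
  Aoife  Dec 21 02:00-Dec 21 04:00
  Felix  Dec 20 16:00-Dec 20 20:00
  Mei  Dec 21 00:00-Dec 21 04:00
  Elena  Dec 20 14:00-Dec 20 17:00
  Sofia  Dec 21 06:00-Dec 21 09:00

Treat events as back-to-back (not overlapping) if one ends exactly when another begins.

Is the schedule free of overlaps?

Sorted by start: Lucia, Elena, Felix, Mei, Aoife, Sofia, Tariq.
Elena starts exactly when Lucia ends (back-to-back, no overlap), so Lucia has no further overlaps.
Felix starts before Elena ends → Elena and Felix overlap.
That's a conflict, so the schedule is not conflict-free.

No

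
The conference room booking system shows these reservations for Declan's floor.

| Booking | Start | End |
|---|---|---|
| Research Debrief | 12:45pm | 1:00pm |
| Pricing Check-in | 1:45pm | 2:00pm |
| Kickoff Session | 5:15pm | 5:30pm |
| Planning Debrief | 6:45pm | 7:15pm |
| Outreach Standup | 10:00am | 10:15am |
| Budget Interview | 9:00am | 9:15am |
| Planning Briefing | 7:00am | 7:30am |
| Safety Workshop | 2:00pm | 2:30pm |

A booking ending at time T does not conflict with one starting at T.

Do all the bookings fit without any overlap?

Yes

Sorted by start: Planning Briefing, Budget Interview, Outreach Standup, Research Debrief, Pricing Check-in, Safety Workshop, Kickoff Session, Planning Debrief.
Budget Interview starts after Planning Briefing ends, so Planning Briefing has no further overlaps.
Outreach Standup starts after Budget Interview ends, so Budget Interview has no further overlaps.
Research Debrief starts after Outreach Standup ends, so Outreach Standup has no further overlaps.
Pricing Check-in starts after Research Debrief ends, so Research Debrief has no further overlaps.
Safety Workshop starts exactly when Pricing Check-in ends (back-to-back, no overlap), so Pricing Check-in has no further overlaps.
Kickoff Session starts after Safety Workshop ends, so Safety Workshop has no further overlaps.
Planning Debrief starts after Kickoff Session ends.
Every pair is clear; the schedule has no overlaps.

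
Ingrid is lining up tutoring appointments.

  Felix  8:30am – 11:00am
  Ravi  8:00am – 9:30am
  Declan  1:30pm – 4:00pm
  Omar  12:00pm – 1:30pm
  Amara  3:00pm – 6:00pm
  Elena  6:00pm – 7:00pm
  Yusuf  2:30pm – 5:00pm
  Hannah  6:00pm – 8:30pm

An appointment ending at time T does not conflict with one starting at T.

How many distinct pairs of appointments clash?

Sorted by start: Ravi, Felix, Omar, Declan, Yusuf, Amara, Elena, Hannah.
Felix starts before Ravi ends → Ravi and Felix overlap.
Omar starts after Ravi ends, so Ravi has no further overlaps.
Omar starts after Felix ends, so Felix has no further overlaps.
Declan starts exactly when Omar ends (back-to-back, no overlap), so Omar has no further overlaps.
Yusuf starts before Declan ends → Declan and Yusuf overlap.
Amara starts before Declan ends → Declan and Amara overlap.
Elena starts after Declan ends, so Declan has no further overlaps.
Amara starts before Yusuf ends → Yusuf and Amara overlap.
Elena starts after Yusuf ends, so Yusuf has no further overlaps.
Elena starts exactly when Amara ends (back-to-back, no overlap), so Amara has no further overlaps.
Hannah starts before Elena ends → Elena and Hannah overlap.
Overlapping pairs: Amara & Declan, Amara & Yusuf, Declan & Yusuf, Elena & Hannah, Felix & Ravi — 5 in total.

5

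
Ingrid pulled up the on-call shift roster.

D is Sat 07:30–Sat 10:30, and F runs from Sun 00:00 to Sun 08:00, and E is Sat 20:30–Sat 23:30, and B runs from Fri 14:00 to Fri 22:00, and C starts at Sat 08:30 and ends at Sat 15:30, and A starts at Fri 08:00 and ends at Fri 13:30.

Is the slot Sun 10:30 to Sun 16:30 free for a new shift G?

Yes — the slot is free

A: ends Fri 13:30 at or before G starts Sun 10:30 → clear.
B: ends Fri 22:00 at or before G starts Sun 10:30 → clear.
D: ends Sat 10:30 at or before G starts Sun 10:30 → clear.
C: ends Sat 15:30 at or before G starts Sun 10:30 → clear.
E: ends Sat 23:30 at or before G starts Sun 10:30 → clear.
F: ends Sun 08:00 at or before G starts Sun 10:30 → clear.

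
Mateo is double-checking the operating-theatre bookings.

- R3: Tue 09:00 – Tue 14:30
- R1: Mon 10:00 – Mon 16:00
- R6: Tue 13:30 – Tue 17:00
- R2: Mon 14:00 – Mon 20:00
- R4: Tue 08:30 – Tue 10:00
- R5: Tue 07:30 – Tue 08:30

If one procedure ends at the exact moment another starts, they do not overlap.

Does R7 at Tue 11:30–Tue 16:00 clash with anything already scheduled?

Yes — it overlaps R3, R6

R1: ends Mon 16:00 at or before R7 starts Tue 11:30 → clear.
R2: ends Mon 20:00 at or before R7 starts Tue 11:30 → clear.
R5: ends Tue 08:30 at or before R7 starts Tue 11:30 → clear.
R4: ends Tue 10:00 at or before R7 starts Tue 11:30 → clear.
R3: starts Tue 09:00 before R7 ends Tue 16:00, and ends Tue 14:30 after R7 starts Tue 11:30 → overlap.
R6: starts Tue 13:30 before R7 ends Tue 16:00, and ends Tue 17:00 after R7 starts Tue 11:30 → overlap.
R7 overlaps R3, R6.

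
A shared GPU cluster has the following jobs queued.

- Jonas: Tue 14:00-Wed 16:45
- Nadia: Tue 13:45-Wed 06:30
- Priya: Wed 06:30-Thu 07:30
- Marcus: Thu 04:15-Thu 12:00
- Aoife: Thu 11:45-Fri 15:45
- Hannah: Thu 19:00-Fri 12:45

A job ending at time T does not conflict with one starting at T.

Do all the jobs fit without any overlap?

Sorted by start: Nadia, Jonas, Priya, Marcus, Aoife, Hannah.
Jonas starts before Nadia ends → Nadia and Jonas overlap.
That's a conflict, so the schedule is not conflict-free.

No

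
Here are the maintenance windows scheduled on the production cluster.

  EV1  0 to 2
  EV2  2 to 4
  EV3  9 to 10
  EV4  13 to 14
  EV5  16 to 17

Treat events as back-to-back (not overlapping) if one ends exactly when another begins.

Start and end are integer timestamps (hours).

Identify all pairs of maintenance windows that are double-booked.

Two intervals overlap when each starts before the other ends.
Sorted by start: EV1, EV2, EV3, EV4, EV5.
EV2 starts exactly when EV1 ends (back-to-back, no overlap); EV1 is clear from here.
EV3 starts after EV2 ends; EV2 is clear from here.
EV4 starts after EV3 ends; EV3 is clear from here.
EV5 starts after EV4 ends.

no overlapping pairs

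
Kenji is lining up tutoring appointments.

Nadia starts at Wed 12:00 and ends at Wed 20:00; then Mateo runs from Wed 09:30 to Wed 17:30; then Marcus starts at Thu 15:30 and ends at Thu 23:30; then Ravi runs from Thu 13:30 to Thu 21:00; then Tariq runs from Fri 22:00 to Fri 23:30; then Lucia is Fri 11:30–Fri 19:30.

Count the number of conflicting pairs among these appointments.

2

Two intervals overlap when each starts before the other ends.
Sorted by start: Mateo, Nadia, Ravi, Marcus, Lucia, Tariq.
Nadia starts before Mateo ends → Mateo and Nadia overlap.
Ravi starts after Mateo ends, so nothing later overlaps Mateo either.
Ravi starts after Nadia ends, so nothing later overlaps Nadia either.
Marcus starts before Ravi ends → Ravi and Marcus overlap.
Lucia starts after Ravi ends, so nothing later overlaps Ravi either.
Lucia starts after Marcus ends, so nothing later overlaps Marcus either.
Tariq starts after Lucia ends.
Overlapping pairs: Marcus & Ravi, Mateo & Nadia — 2 in total.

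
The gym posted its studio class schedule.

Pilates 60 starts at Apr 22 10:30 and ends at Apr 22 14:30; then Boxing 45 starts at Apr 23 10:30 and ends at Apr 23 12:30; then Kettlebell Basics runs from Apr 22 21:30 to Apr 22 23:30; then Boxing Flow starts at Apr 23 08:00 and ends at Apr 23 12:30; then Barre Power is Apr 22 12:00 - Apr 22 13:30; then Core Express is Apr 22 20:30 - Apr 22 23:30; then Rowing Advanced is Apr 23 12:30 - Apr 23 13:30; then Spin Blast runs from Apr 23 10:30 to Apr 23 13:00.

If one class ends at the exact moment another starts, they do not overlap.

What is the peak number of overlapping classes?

3

Sweep the timeline, counting +1 at each start and −1 at each end (ends before starts at a tie):
Apr 22 10:30 start Pilates 60 → 1
Apr 22 12:00 start Barre Power → 2
Apr 22 13:30 end Barre Power → 1
Apr 22 14:30 end Pilates 60 → 0
Apr 22 20:30 start Core Express → 1
Apr 22 21:30 start Kettlebell Basics → 2
Apr 22 23:30 end Core Express → 1
Apr 22 23:30 end Kettlebell Basics → 0
Apr 23 08:00 start Boxing Flow → 1
Apr 23 10:30 start Boxing 45 → 2
Apr 23 10:30 start Spin Blast → 3
Apr 23 12:30 end Boxing 45 → 2
Apr 23 12:30 end Boxing Flow → 1
Apr 23 12:30 start Rowing Advanced → 2
Apr 23 13:00 end Spin Blast → 1
Apr 23 13:30 end Rowing Advanced → 0
Peak is 3, at Apr 23 10:30 (Boxing 45, Boxing Flow, Spin Blast).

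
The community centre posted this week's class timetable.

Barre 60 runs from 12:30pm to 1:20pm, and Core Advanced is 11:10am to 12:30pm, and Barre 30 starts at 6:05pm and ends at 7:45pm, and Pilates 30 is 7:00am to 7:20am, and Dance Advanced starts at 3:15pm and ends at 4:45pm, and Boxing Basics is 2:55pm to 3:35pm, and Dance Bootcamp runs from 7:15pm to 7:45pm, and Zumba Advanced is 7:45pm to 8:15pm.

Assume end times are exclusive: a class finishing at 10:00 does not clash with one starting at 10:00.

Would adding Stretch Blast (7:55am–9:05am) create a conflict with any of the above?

Pilates 30: ends 7:20am at or before Stretch Blast starts 7:55am → clear.
Core Advanced: starts 11:10am at or after Stretch Blast ends 9:05am → clear.
Barre 60: starts 12:30pm at or after Stretch Blast ends 9:05am → clear.
Boxing Basics: starts 2:55pm at or after Stretch Blast ends 9:05am → clear.
Dance Advanced: starts 3:15pm at or after Stretch Blast ends 9:05am → clear.
Barre 30: starts 6:05pm at or after Stretch Blast ends 9:05am → clear.
Dance Bootcamp: starts 7:15pm at or after Stretch Blast ends 9:05am → clear.
Zumba Advanced: starts 7:45pm at or after Stretch Blast ends 9:05am → clear.

No — it doesn't clash with anything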